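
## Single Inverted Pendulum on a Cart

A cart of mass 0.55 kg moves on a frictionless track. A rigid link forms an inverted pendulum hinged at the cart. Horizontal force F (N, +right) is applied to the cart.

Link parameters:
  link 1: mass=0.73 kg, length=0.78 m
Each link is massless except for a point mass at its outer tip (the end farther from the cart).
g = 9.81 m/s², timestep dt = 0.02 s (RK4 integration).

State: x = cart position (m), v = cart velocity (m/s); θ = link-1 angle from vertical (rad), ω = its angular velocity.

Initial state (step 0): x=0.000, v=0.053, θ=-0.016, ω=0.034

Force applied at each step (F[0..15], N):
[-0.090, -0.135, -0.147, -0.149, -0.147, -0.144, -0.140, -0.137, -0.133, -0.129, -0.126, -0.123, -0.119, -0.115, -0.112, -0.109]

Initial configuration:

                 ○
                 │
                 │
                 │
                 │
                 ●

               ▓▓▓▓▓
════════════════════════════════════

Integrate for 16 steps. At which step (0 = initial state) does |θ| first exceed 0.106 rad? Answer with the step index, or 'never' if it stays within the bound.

apply F[0]=-0.090 → step 1: x=0.001, v=0.054, θ=-0.015, ω=0.029
apply F[1]=-0.135 → step 2: x=0.002, v=0.053, θ=-0.015, ω=0.026
apply F[2]=-0.147 → step 3: x=0.003, v=0.051, θ=-0.014, ω=0.025
apply F[3]=-0.149 → step 4: x=0.004, v=0.050, θ=-0.014, ω=0.024
apply F[4]=-0.147 → step 5: x=0.005, v=0.048, θ=-0.013, ω=0.022
apply F[5]=-0.144 → step 6: x=0.006, v=0.046, θ=-0.013, ω=0.021
apply F[6]=-0.140 → step 7: x=0.007, v=0.044, θ=-0.013, ω=0.021
apply F[7]=-0.137 → step 8: x=0.008, v=0.042, θ=-0.012, ω=0.020
apply F[8]=-0.133 → step 9: x=0.009, v=0.041, θ=-0.012, ω=0.019
apply F[9]=-0.129 → step 10: x=0.009, v=0.039, θ=-0.011, ω=0.018
apply F[10]=-0.126 → step 11: x=0.010, v=0.037, θ=-0.011, ω=0.018
apply F[11]=-0.123 → step 12: x=0.011, v=0.036, θ=-0.011, ω=0.017
apply F[12]=-0.119 → step 13: x=0.012, v=0.034, θ=-0.010, ω=0.016
apply F[13]=-0.115 → step 14: x=0.012, v=0.032, θ=-0.010, ω=0.016
apply F[14]=-0.112 → step 15: x=0.013, v=0.031, θ=-0.010, ω=0.015
apply F[15]=-0.109 → step 16: x=0.014, v=0.029, θ=-0.009, ω=0.015
max |θ| = 0.016 ≤ 0.106 over all 17 states.

Answer: never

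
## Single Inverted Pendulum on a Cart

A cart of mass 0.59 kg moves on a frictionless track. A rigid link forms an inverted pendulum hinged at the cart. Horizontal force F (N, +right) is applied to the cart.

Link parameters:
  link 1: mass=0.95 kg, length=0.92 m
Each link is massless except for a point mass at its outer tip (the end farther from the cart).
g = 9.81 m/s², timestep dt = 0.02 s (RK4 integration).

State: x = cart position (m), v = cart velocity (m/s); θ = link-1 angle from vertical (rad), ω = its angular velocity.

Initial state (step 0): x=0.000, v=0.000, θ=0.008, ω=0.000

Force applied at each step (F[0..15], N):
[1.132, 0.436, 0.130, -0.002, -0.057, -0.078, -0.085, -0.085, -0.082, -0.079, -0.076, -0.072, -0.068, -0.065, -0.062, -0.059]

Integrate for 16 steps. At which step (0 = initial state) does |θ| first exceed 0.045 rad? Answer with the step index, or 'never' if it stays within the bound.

Answer: never

Derivation:
apply F[0]=+1.132 → step 1: x=0.000, v=0.036, θ=0.008, ω=-0.037
apply F[1]=+0.436 → step 2: x=0.001, v=0.048, θ=0.007, ω=-0.049
apply F[2]=+0.130 → step 3: x=0.002, v=0.051, θ=0.006, ω=-0.051
apply F[3]=-0.002 → step 4: x=0.003, v=0.049, θ=0.005, ω=-0.048
apply F[4]=-0.057 → step 5: x=0.004, v=0.046, θ=0.004, ω=-0.043
apply F[5]=-0.078 → step 6: x=0.005, v=0.042, θ=0.003, ω=-0.038
apply F[6]=-0.085 → step 7: x=0.006, v=0.038, θ=0.002, ω=-0.034
apply F[7]=-0.085 → step 8: x=0.007, v=0.035, θ=0.002, ω=-0.029
apply F[8]=-0.082 → step 9: x=0.007, v=0.032, θ=0.001, ω=-0.026
apply F[9]=-0.079 → step 10: x=0.008, v=0.029, θ=0.001, ω=-0.022
apply F[10]=-0.076 → step 11: x=0.008, v=0.026, θ=0.000, ω=-0.019
apply F[11]=-0.072 → step 12: x=0.009, v=0.023, θ=-0.000, ω=-0.017
apply F[12]=-0.068 → step 13: x=0.009, v=0.021, θ=-0.000, ω=-0.014
apply F[13]=-0.065 → step 14: x=0.010, v=0.019, θ=-0.001, ω=-0.012
apply F[14]=-0.062 → step 15: x=0.010, v=0.017, θ=-0.001, ω=-0.010
apply F[15]=-0.059 → step 16: x=0.010, v=0.016, θ=-0.001, ω=-0.009
max |θ| = 0.008 ≤ 0.045 over all 17 states.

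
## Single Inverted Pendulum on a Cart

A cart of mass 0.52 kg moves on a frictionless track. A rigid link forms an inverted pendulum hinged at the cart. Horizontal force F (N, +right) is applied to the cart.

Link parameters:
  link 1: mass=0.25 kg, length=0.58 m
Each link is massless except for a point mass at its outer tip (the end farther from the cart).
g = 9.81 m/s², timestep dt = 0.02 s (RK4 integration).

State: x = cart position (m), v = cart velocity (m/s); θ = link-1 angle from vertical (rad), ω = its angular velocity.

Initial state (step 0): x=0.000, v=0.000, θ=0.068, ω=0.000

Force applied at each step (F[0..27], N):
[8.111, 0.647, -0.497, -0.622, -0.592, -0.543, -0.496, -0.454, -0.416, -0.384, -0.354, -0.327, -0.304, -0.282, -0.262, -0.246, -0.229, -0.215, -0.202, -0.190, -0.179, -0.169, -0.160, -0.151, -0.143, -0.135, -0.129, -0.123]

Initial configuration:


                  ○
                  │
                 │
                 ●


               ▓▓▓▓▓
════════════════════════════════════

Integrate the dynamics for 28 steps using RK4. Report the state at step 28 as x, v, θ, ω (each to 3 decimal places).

Answer: x=0.072, v=0.023, θ=-0.012, ω=0.009

Derivation:
apply F[0]=+8.111 → step 1: x=0.003, v=0.305, θ=0.063, ω=-0.502
apply F[1]=+0.647 → step 2: x=0.009, v=0.325, θ=0.053, ω=-0.516
apply F[2]=-0.497 → step 3: x=0.016, v=0.301, θ=0.043, ω=-0.460
apply F[3]=-0.622 → step 4: x=0.021, v=0.274, θ=0.034, ω=-0.399
apply F[4]=-0.592 → step 5: x=0.027, v=0.248, θ=0.027, ω=-0.345
apply F[5]=-0.543 → step 6: x=0.031, v=0.225, θ=0.021, ω=-0.297
apply F[6]=-0.496 → step 7: x=0.036, v=0.204, θ=0.015, ω=-0.255
apply F[7]=-0.454 → step 8: x=0.039, v=0.185, θ=0.010, ω=-0.219
apply F[8]=-0.416 → step 9: x=0.043, v=0.169, θ=0.006, ω=-0.187
apply F[9]=-0.384 → step 10: x=0.046, v=0.153, θ=0.003, ω=-0.159
apply F[10]=-0.354 → step 11: x=0.049, v=0.140, θ=-0.000, ω=-0.135
apply F[11]=-0.327 → step 12: x=0.052, v=0.127, θ=-0.003, ω=-0.114
apply F[12]=-0.304 → step 13: x=0.054, v=0.116, θ=-0.005, ω=-0.096
apply F[13]=-0.282 → step 14: x=0.056, v=0.106, θ=-0.006, ω=-0.080
apply F[14]=-0.262 → step 15: x=0.058, v=0.096, θ=-0.008, ω=-0.066
apply F[15]=-0.246 → step 16: x=0.060, v=0.088, θ=-0.009, ω=-0.054
apply F[16]=-0.229 → step 17: x=0.062, v=0.080, θ=-0.010, ω=-0.044
apply F[17]=-0.215 → step 18: x=0.064, v=0.072, θ=-0.011, ω=-0.035
apply F[18]=-0.202 → step 19: x=0.065, v=0.066, θ=-0.011, ω=-0.027
apply F[19]=-0.190 → step 20: x=0.066, v=0.059, θ=-0.012, ω=-0.020
apply F[20]=-0.179 → step 21: x=0.067, v=0.054, θ=-0.012, ω=-0.014
apply F[21]=-0.169 → step 22: x=0.068, v=0.048, θ=-0.012, ω=-0.009
apply F[22]=-0.160 → step 23: x=0.069, v=0.043, θ=-0.013, ω=-0.005
apply F[23]=-0.151 → step 24: x=0.070, v=0.039, θ=-0.013, ω=-0.001
apply F[24]=-0.143 → step 25: x=0.071, v=0.034, θ=-0.013, ω=0.002
apply F[25]=-0.135 → step 26: x=0.071, v=0.030, θ=-0.013, ω=0.004
apply F[26]=-0.129 → step 27: x=0.072, v=0.027, θ=-0.013, ω=0.007
apply F[27]=-0.123 → step 28: x=0.072, v=0.023, θ=-0.012, ω=0.009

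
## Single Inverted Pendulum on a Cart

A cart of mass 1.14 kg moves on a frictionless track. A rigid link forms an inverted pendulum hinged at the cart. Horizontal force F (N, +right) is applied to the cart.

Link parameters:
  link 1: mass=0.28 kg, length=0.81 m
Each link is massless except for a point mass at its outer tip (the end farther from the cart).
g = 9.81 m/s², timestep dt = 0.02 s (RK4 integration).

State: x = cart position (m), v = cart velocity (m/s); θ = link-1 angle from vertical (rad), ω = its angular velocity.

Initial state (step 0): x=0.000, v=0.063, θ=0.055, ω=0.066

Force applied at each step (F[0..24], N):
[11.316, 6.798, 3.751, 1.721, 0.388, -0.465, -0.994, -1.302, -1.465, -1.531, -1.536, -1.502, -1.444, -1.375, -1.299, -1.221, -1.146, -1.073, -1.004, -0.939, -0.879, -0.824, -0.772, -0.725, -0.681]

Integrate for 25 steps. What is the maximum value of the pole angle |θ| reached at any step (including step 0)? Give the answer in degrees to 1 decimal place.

apply F[0]=+11.316 → step 1: x=0.003, v=0.259, θ=0.054, ω=-0.162
apply F[1]=+6.798 → step 2: x=0.010, v=0.375, θ=0.049, ω=-0.293
apply F[2]=+3.751 → step 3: x=0.018, v=0.439, θ=0.043, ω=-0.360
apply F[3]=+1.721 → step 4: x=0.027, v=0.467, θ=0.035, ω=-0.386
apply F[4]=+0.388 → step 5: x=0.036, v=0.473, θ=0.028, ω=-0.385
apply F[5]=-0.465 → step 6: x=0.046, v=0.463, θ=0.020, ω=-0.367
apply F[6]=-0.994 → step 7: x=0.055, v=0.445, θ=0.013, ω=-0.341
apply F[7]=-1.302 → step 8: x=0.063, v=0.422, θ=0.007, ω=-0.310
apply F[8]=-1.465 → step 9: x=0.071, v=0.396, θ=0.001, ω=-0.277
apply F[9]=-1.531 → step 10: x=0.079, v=0.369, θ=-0.004, ω=-0.244
apply F[10]=-1.536 → step 11: x=0.086, v=0.342, θ=-0.009, ω=-0.213
apply F[11]=-1.502 → step 12: x=0.093, v=0.317, θ=-0.013, ω=-0.184
apply F[12]=-1.444 → step 13: x=0.099, v=0.292, θ=-0.016, ω=-0.157
apply F[13]=-1.375 → step 14: x=0.105, v=0.269, θ=-0.019, ω=-0.133
apply F[14]=-1.299 → step 15: x=0.110, v=0.247, θ=-0.022, ω=-0.111
apply F[15]=-1.221 → step 16: x=0.114, v=0.227, θ=-0.024, ω=-0.091
apply F[16]=-1.146 → step 17: x=0.119, v=0.208, θ=-0.025, ω=-0.074
apply F[17]=-1.073 → step 18: x=0.123, v=0.190, θ=-0.027, ω=-0.058
apply F[18]=-1.004 → step 19: x=0.126, v=0.174, θ=-0.028, ω=-0.045
apply F[19]=-0.939 → step 20: x=0.130, v=0.159, θ=-0.028, ω=-0.033
apply F[20]=-0.879 → step 21: x=0.133, v=0.145, θ=-0.029, ω=-0.022
apply F[21]=-0.824 → step 22: x=0.135, v=0.132, θ=-0.029, ω=-0.013
apply F[22]=-0.772 → step 23: x=0.138, v=0.120, θ=-0.030, ω=-0.006
apply F[23]=-0.725 → step 24: x=0.140, v=0.108, θ=-0.030, ω=0.001
apply F[24]=-0.681 → step 25: x=0.142, v=0.098, θ=-0.029, ω=0.007
Max |angle| over trajectory = 0.055 rad = 3.2°.

Answer: 3.2°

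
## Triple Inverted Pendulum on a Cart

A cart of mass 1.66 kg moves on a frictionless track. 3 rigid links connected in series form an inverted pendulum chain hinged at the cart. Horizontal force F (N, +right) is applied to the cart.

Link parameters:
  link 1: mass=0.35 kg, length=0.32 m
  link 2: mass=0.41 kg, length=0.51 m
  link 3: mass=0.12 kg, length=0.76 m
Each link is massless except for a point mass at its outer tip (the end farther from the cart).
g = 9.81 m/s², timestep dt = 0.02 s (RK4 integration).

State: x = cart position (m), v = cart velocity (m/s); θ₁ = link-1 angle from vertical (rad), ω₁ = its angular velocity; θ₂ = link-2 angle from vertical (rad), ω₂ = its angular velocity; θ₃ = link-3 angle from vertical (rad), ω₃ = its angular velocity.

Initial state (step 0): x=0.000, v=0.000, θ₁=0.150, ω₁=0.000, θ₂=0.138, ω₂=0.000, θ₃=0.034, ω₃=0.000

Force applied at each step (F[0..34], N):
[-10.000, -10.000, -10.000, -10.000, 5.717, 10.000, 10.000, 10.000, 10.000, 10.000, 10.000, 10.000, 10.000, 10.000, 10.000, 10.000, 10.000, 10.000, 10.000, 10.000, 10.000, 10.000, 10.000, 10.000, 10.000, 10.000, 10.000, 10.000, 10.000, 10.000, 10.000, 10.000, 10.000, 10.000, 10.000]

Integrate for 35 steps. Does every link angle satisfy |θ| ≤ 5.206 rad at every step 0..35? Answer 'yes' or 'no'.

apply F[0]=-10.000 → step 1: x=-0.001, v=-0.134, θ₁=0.155, ω₁=0.519, θ₂=0.138, ω₂=-0.001, θ₃=0.034, ω₃=-0.030
apply F[1]=-10.000 → step 2: x=-0.005, v=-0.269, θ₁=0.171, ω₁=1.052, θ₂=0.138, ω₂=-0.011, θ₃=0.033, ω₃=-0.060
apply F[2]=-10.000 → step 3: x=-0.012, v=-0.405, θ₁=0.197, ω₁=1.614, θ₂=0.137, ω₂=-0.037, θ₃=0.031, ω₃=-0.088
apply F[3]=-10.000 → step 4: x=-0.022, v=-0.541, θ₁=0.236, ω₁=2.211, θ₂=0.136, ω₂=-0.081, θ₃=0.029, ω₃=-0.113
apply F[4]=+5.717 → step 5: x=-0.032, v=-0.494, θ₁=0.281, ω₁=2.321, θ₂=0.134, ω₂=-0.171, θ₃=0.027, ω₃=-0.142
apply F[5]=+10.000 → step 6: x=-0.041, v=-0.401, θ₁=0.328, ω₁=2.363, θ₂=0.129, ω₂=-0.306, θ₃=0.024, ω₃=-0.173
apply F[6]=+10.000 → step 7: x=-0.048, v=-0.310, θ₁=0.376, ω₁=2.477, θ₂=0.121, ω₂=-0.477, θ₃=0.020, ω₃=-0.201
apply F[7]=+10.000 → step 8: x=-0.053, v=-0.221, θ₁=0.427, ω₁=2.653, θ₂=0.110, ω₂=-0.681, θ₃=0.016, ω₃=-0.225
apply F[8]=+10.000 → step 9: x=-0.057, v=-0.133, θ₁=0.482, ω₁=2.880, θ₂=0.094, ω₂=-0.908, θ₃=0.011, ω₃=-0.244
apply F[9]=+10.000 → step 10: x=-0.059, v=-0.043, θ₁=0.542, ω₁=3.141, θ₂=0.073, ω₂=-1.147, θ₃=0.006, ω₃=-0.258
apply F[10]=+10.000 → step 11: x=-0.059, v=0.048, θ₁=0.608, ω₁=3.420, θ₂=0.048, ω₂=-1.387, θ₃=0.001, ω₃=-0.266
apply F[11]=+10.000 → step 12: x=-0.057, v=0.143, θ₁=0.679, ω₁=3.705, θ₂=0.018, ω₂=-1.614, θ₃=-0.005, ω₃=-0.269
apply F[12]=+10.000 → step 13: x=-0.053, v=0.242, θ₁=0.756, ω₁=3.986, θ₂=-0.016, ω₂=-1.817, θ₃=-0.010, ω₃=-0.270
apply F[13]=+10.000 → step 14: x=-0.047, v=0.344, θ₁=0.839, ω₁=4.260, θ₂=-0.054, ω₂=-1.990, θ₃=-0.016, ω₃=-0.269
apply F[14]=+10.000 → step 15: x=-0.039, v=0.451, θ₁=0.927, ω₁=4.531, θ₂=-0.096, ω₂=-2.126, θ₃=-0.021, ω₃=-0.269
apply F[15]=+10.000 → step 16: x=-0.029, v=0.561, θ₁=1.020, ω₁=4.805, θ₂=-0.139, ω₂=-2.223, θ₃=-0.026, ω₃=-0.271
apply F[16]=+10.000 → step 17: x=-0.017, v=0.676, θ₁=1.119, ω₁=5.096, θ₂=-0.184, ω₂=-2.277, θ₃=-0.032, ω₃=-0.274
apply F[17]=+10.000 → step 18: x=-0.002, v=0.796, θ₁=1.224, ω₁=5.419, θ₂=-0.230, ω₂=-2.282, θ₃=-0.037, ω₃=-0.281
apply F[18]=+10.000 → step 19: x=0.015, v=0.922, θ₁=1.336, ω₁=5.794, θ₂=-0.275, ω₂=-2.230, θ₃=-0.043, ω₃=-0.288
apply F[19]=+10.000 → step 20: x=0.035, v=1.055, θ₁=1.456, ω₁=6.250, θ₂=-0.319, ω₂=-2.105, θ₃=-0.049, ω₃=-0.295
apply F[20]=+10.000 → step 21: x=0.058, v=1.200, θ₁=1.587, ω₁=6.827, θ₂=-0.359, ω₂=-1.885, θ₃=-0.055, ω₃=-0.296
apply F[21]=+10.000 → step 22: x=0.083, v=1.363, θ₁=1.731, ω₁=7.583, θ₂=-0.393, ω₂=-1.535, θ₃=-0.061, ω₃=-0.283
apply F[22]=+10.000 → step 23: x=0.112, v=1.555, θ₁=1.892, ω₁=8.605, θ₂=-0.419, ω₂=-1.008, θ₃=-0.066, ω₃=-0.239
apply F[23]=+10.000 → step 24: x=0.146, v=1.794, θ₁=2.077, ω₁=10.023, θ₂=-0.432, ω₂=-0.245, θ₃=-0.070, ω₃=-0.132
apply F[24]=+10.000 → step 25: x=0.185, v=2.108, θ₁=2.297, ω₁=11.987, θ₂=-0.427, ω₂=0.776, θ₃=-0.070, ω₃=0.099
apply F[25]=+10.000 → step 26: x=0.231, v=2.522, θ₁=2.560, ω₁=14.439, θ₂=-0.400, ω₂=1.832, θ₃=-0.064, ω₃=0.562
apply F[26]=+10.000 → step 27: x=0.286, v=2.957, θ₁=2.870, ω₁=16.190, θ₂=-0.360, ω₂=1.879, θ₃=-0.046, ω₃=1.331
apply F[27]=+10.000 → step 28: x=0.347, v=3.175, θ₁=3.189, ω₁=15.286, θ₂=-0.340, ω₂=-0.185, θ₃=-0.011, ω₃=2.143
apply F[28]=+10.000 → step 29: x=0.411, v=3.198, θ₁=3.473, ω₁=13.207, θ₂=-0.372, ω₂=-2.917, θ₃=0.038, ω₃=2.658
apply F[29]=+10.000 → step 30: x=0.475, v=3.185, θ₁=3.723, ω₁=11.870, θ₂=-0.453, ω₂=-5.115, θ₃=0.094, ω₃=2.881
apply F[30]=+10.000 → step 31: x=0.539, v=3.170, θ₁=3.955, ω₁=11.512, θ₂=-0.574, ω₂=-6.909, θ₃=0.152, ω₃=2.863
apply F[31]=+10.000 → step 32: x=0.602, v=3.126, θ₁=4.189, ω₁=12.085, θ₂=-0.730, ω₂=-8.702, θ₃=0.206, ω₃=2.554
apply F[32]=+10.000 → step 33: x=0.663, v=2.979, θ₁=4.446, ω₁=13.771, θ₂=-0.925, ω₂=-10.943, θ₃=0.250, ω₃=1.700
apply F[33]=+10.000 → step 34: x=0.719, v=2.533, θ₁=4.749, ω₁=16.624, θ₂=-1.172, ω₂=-13.764, θ₃=0.266, ω₃=-0.517
apply F[34]=+10.000 → step 35: x=0.762, v=1.713, θ₁=5.094, ω₁=17.031, θ₂=-1.458, ω₂=-14.085, θ₃=0.216, ω₃=-4.512
Max |angle| over trajectory = 5.094 rad; bound = 5.206 → within bound.

Answer: yes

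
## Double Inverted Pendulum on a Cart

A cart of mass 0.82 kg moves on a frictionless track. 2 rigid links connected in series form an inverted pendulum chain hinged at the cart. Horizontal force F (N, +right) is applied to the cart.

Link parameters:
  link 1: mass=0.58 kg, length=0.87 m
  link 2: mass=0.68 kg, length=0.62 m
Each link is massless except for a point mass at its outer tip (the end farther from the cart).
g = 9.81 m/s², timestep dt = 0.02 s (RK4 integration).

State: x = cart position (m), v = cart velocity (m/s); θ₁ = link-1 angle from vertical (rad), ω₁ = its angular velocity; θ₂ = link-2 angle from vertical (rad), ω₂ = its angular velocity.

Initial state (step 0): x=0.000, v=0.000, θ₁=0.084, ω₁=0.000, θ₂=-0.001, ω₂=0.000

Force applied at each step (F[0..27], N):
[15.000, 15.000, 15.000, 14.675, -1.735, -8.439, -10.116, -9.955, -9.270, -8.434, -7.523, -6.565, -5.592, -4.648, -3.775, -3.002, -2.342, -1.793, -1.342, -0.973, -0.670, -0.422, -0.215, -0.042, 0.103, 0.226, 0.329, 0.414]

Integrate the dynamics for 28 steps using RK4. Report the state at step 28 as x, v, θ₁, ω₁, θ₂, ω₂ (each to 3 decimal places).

apply F[0]=+15.000 → step 1: x=0.003, v=0.338, θ₁=0.081, ω₁=-0.343, θ₂=-0.002, ω₂=-0.065
apply F[1]=+15.000 → step 2: x=0.014, v=0.679, θ₁=0.070, ω₁=-0.694, θ₂=-0.004, ω₂=-0.124
apply F[2]=+15.000 → step 3: x=0.031, v=1.025, θ₁=0.053, ω₁=-1.059, θ₂=-0.007, ω₂=-0.172
apply F[3]=+14.675 → step 4: x=0.055, v=1.371, θ₁=0.028, ω₁=-1.436, θ₂=-0.010, ω₂=-0.203
apply F[4]=-1.735 → step 5: x=0.081, v=1.326, θ₁=-0.000, ω₁=-1.375, θ₂=-0.015, ω₂=-0.218
apply F[5]=-8.439 → step 6: x=0.106, v=1.123, θ₁=-0.025, ω₁=-1.144, θ₂=-0.019, ω₂=-0.220
apply F[6]=-10.116 → step 7: x=0.126, v=0.887, θ₁=-0.046, ω₁=-0.885, θ₂=-0.023, ω₂=-0.210
apply F[7]=-9.955 → step 8: x=0.142, v=0.661, θ₁=-0.061, ω₁=-0.644, θ₂=-0.027, ω₂=-0.191
apply F[8]=-9.270 → step 9: x=0.153, v=0.455, θ₁=-0.072, ω₁=-0.434, θ₂=-0.031, ω₂=-0.164
apply F[9]=-8.434 → step 10: x=0.160, v=0.274, θ₁=-0.079, ω₁=-0.255, θ₂=-0.034, ω₂=-0.133
apply F[10]=-7.523 → step 11: x=0.164, v=0.116, θ₁=-0.082, ω₁=-0.105, θ₂=-0.036, ω₂=-0.099
apply F[11]=-6.565 → step 12: x=0.165, v=-0.018, θ₁=-0.083, ω₁=0.017, θ₂=-0.038, ω₂=-0.066
apply F[12]=-5.592 → step 13: x=0.163, v=-0.129, θ₁=-0.082, ω₁=0.113, θ₂=-0.039, ω₂=-0.035
apply F[13]=-4.648 → step 14: x=0.160, v=-0.217, θ₁=-0.079, ω₁=0.185, θ₂=-0.039, ω₂=-0.006
apply F[14]=-3.775 → step 15: x=0.155, v=-0.286, θ₁=-0.075, ω₁=0.236, θ₂=-0.039, ω₂=0.021
apply F[15]=-3.002 → step 16: x=0.149, v=-0.337, θ₁=-0.070, ω₁=0.270, θ₂=-0.038, ω₂=0.044
apply F[16]=-2.342 → step 17: x=0.142, v=-0.374, θ₁=-0.064, ω₁=0.289, θ₂=-0.037, ω₂=0.064
apply F[17]=-1.793 → step 18: x=0.134, v=-0.399, θ₁=-0.058, ω₁=0.298, θ₂=-0.036, ω₂=0.081
apply F[18]=-1.342 → step 19: x=0.126, v=-0.415, θ₁=-0.052, ω₁=0.299, θ₂=-0.034, ω₂=0.094
apply F[19]=-0.973 → step 20: x=0.117, v=-0.425, θ₁=-0.046, ω₁=0.294, θ₂=-0.032, ω₂=0.105
apply F[20]=-0.670 → step 21: x=0.109, v=-0.428, θ₁=-0.040, ω₁=0.285, θ₂=-0.030, ω₂=0.114
apply F[21]=-0.422 → step 22: x=0.100, v=-0.427, θ₁=-0.035, ω₁=0.273, θ₂=-0.028, ω₂=0.120
apply F[22]=-0.215 → step 23: x=0.092, v=-0.423, θ₁=-0.030, ω₁=0.259, θ₂=-0.025, ω₂=0.124
apply F[23]=-0.042 → step 24: x=0.083, v=-0.415, θ₁=-0.025, ω₁=0.244, θ₂=-0.023, ω₂=0.126
apply F[24]=+0.103 → step 25: x=0.075, v=-0.406, θ₁=-0.020, ω₁=0.228, θ₂=-0.020, ω₂=0.127
apply F[25]=+0.226 → step 26: x=0.067, v=-0.396, θ₁=-0.015, ω₁=0.212, θ₂=-0.018, ω₂=0.126
apply F[26]=+0.329 → step 27: x=0.059, v=-0.384, θ₁=-0.011, ω₁=0.196, θ₂=-0.015, ω₂=0.124
apply F[27]=+0.414 → step 28: x=0.052, v=-0.371, θ₁=-0.008, ω₁=0.180, θ₂=-0.013, ω₂=0.121

Answer: x=0.052, v=-0.371, θ₁=-0.008, ω₁=0.180, θ₂=-0.013, ω₂=0.121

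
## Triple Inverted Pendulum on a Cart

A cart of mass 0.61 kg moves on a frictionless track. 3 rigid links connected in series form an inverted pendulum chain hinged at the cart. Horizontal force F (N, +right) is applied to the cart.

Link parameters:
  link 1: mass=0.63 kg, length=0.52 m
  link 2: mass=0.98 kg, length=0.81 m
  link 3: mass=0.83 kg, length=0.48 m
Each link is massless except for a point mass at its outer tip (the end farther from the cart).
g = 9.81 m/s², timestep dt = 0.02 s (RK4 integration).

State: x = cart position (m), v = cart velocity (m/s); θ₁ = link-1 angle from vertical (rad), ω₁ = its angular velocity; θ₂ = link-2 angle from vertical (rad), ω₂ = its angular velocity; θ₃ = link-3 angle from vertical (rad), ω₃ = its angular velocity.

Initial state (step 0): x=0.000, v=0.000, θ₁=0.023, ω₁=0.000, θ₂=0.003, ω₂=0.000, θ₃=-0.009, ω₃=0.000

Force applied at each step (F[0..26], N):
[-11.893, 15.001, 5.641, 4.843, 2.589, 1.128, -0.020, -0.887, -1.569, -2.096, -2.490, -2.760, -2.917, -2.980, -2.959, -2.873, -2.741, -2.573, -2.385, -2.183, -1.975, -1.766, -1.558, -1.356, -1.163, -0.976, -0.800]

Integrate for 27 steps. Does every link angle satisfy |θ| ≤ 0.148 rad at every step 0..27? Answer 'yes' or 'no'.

apply F[0]=-11.893 → step 1: x=-0.004, v=-0.409, θ₁=0.031, ω₁=0.818, θ₂=0.003, ω₂=-0.018, θ₃=-0.009, ω₃=-0.008
apply F[1]=+15.001 → step 2: x=-0.008, v=0.052, θ₁=0.039, ω₁=-0.015, θ₂=0.002, ω₂=-0.049, θ₃=-0.009, ω₃=-0.018
apply F[2]=+5.641 → step 3: x=-0.005, v=0.207, θ₁=0.036, ω₁=-0.256, θ₂=0.001, ω₂=-0.082, θ₃=-0.010, ω₃=-0.027
apply F[3]=+4.843 → step 4: x=0.000, v=0.339, θ₁=0.029, ω₁=-0.462, θ₂=-0.001, ω₂=-0.111, θ₃=-0.010, ω₃=-0.034
apply F[4]=+2.589 → step 5: x=0.008, v=0.405, θ₁=0.019, ω₁=-0.550, θ₂=-0.004, ω₂=-0.135, θ₃=-0.011, ω₃=-0.041
apply F[5]=+1.128 → step 6: x=0.016, v=0.431, θ₁=0.008, ω₁=-0.576, θ₂=-0.006, ω₂=-0.150, θ₃=-0.012, ω₃=-0.045
apply F[6]=-0.020 → step 7: x=0.025, v=0.429, θ₁=-0.003, ω₁=-0.560, θ₂=-0.010, ω₂=-0.159, θ₃=-0.013, ω₃=-0.049
apply F[7]=-0.887 → step 8: x=0.033, v=0.407, θ₁=-0.014, ω₁=-0.518, θ₂=-0.013, ω₂=-0.161, θ₃=-0.014, ω₃=-0.051
apply F[8]=-1.569 → step 9: x=0.041, v=0.370, θ₁=-0.024, ω₁=-0.459, θ₂=-0.016, ω₂=-0.156, θ₃=-0.015, ω₃=-0.051
apply F[9]=-2.096 → step 10: x=0.048, v=0.323, θ₁=-0.032, ω₁=-0.392, θ₂=-0.019, ω₂=-0.147, θ₃=-0.016, ω₃=-0.049
apply F[10]=-2.490 → step 11: x=0.054, v=0.270, θ₁=-0.039, ω₁=-0.319, θ₂=-0.022, ω₂=-0.133, θ₃=-0.017, ω₃=-0.046
apply F[11]=-2.760 → step 12: x=0.059, v=0.213, θ₁=-0.045, ω₁=-0.246, θ₂=-0.024, ω₂=-0.116, θ₃=-0.018, ω₃=-0.042
apply F[12]=-2.917 → step 13: x=0.062, v=0.154, θ₁=-0.049, ω₁=-0.176, θ₂=-0.026, ω₂=-0.097, θ₃=-0.019, ω₃=-0.037
apply F[13]=-2.980 → step 14: x=0.065, v=0.097, θ₁=-0.052, ω₁=-0.110, θ₂=-0.028, ω₂=-0.076, θ₃=-0.019, ω₃=-0.030
apply F[14]=-2.959 → step 15: x=0.066, v=0.042, θ₁=-0.054, ω₁=-0.051, θ₂=-0.029, ω₂=-0.055, θ₃=-0.020, ω₃=-0.023
apply F[15]=-2.873 → step 16: x=0.066, v=-0.010, θ₁=-0.054, ω₁=0.001, θ₂=-0.030, ω₂=-0.034, θ₃=-0.020, ω₃=-0.016
apply F[16]=-2.741 → step 17: x=0.066, v=-0.057, θ₁=-0.054, ω₁=0.046, θ₂=-0.031, ω₂=-0.014, θ₃=-0.020, ω₃=-0.008
apply F[17]=-2.573 → step 18: x=0.064, v=-0.099, θ₁=-0.052, ω₁=0.083, θ₂=-0.031, ω₂=0.004, θ₃=-0.021, ω₃=-0.000
apply F[18]=-2.385 → step 19: x=0.062, v=-0.137, θ₁=-0.050, ω₁=0.113, θ₂=-0.031, ω₂=0.022, θ₃=-0.020, ω₃=0.008
apply F[19]=-2.183 → step 20: x=0.059, v=-0.170, θ₁=-0.048, ω₁=0.137, θ₂=-0.030, ω₂=0.038, θ₃=-0.020, ω₃=0.015
apply F[20]=-1.975 → step 21: x=0.055, v=-0.198, θ₁=-0.045, ω₁=0.156, θ₂=-0.029, ω₂=0.051, θ₃=-0.020, ω₃=0.023
apply F[21]=-1.766 → step 22: x=0.051, v=-0.222, θ₁=-0.042, ω₁=0.169, θ₂=-0.028, ω₂=0.064, θ₃=-0.019, ω₃=0.029
apply F[22]=-1.558 → step 23: x=0.046, v=-0.241, θ₁=-0.038, ω₁=0.178, θ₂=-0.027, ω₂=0.074, θ₃=-0.019, ω₃=0.036
apply F[23]=-1.356 → step 24: x=0.041, v=-0.257, θ₁=-0.035, ω₁=0.183, θ₂=-0.025, ω₂=0.082, θ₃=-0.018, ω₃=0.041
apply F[24]=-1.163 → step 25: x=0.036, v=-0.270, θ₁=-0.031, ω₁=0.185, θ₂=-0.023, ω₂=0.089, θ₃=-0.017, ω₃=0.046
apply F[25]=-0.976 → step 26: x=0.031, v=-0.279, θ₁=-0.027, ω₁=0.184, θ₂=-0.021, ω₂=0.094, θ₃=-0.016, ω₃=0.051
apply F[26]=-0.800 → step 27: x=0.025, v=-0.285, θ₁=-0.024, ω₁=0.181, θ₂=-0.020, ω₂=0.098, θ₃=-0.015, ω₃=0.054
Max |angle| over trajectory = 0.054 rad; bound = 0.148 → within bound.

Answer: yes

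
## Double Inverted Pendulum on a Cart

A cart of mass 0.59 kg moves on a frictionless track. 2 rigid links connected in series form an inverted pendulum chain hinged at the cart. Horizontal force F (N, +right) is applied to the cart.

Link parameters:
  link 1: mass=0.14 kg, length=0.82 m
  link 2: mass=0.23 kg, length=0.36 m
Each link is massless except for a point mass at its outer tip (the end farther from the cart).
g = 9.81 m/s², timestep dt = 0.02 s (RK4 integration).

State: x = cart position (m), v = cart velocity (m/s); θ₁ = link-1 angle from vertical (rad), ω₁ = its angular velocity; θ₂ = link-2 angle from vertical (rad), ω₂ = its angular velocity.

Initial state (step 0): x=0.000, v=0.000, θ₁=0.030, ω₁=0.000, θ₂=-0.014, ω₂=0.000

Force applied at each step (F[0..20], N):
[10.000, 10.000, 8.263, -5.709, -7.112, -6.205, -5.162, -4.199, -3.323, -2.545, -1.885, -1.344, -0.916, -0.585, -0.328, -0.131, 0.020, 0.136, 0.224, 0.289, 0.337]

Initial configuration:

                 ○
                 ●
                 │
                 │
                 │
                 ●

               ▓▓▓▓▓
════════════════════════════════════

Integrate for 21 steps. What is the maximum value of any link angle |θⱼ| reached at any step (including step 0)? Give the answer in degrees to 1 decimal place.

Answer: 3.2°

Derivation:
apply F[0]=+10.000 → step 1: x=0.003, v=0.335, θ₁=0.026, ω₁=-0.384, θ₂=-0.015, ω₂=-0.064
apply F[1]=+10.000 → step 2: x=0.013, v=0.672, θ₁=0.015, ω₁=-0.775, θ₂=-0.016, ω₂=-0.117
apply F[2]=+8.263 → step 3: x=0.030, v=0.951, θ₁=-0.004, ω₁=-1.106, θ₂=-0.019, ω₂=-0.149
apply F[3]=-5.709 → step 4: x=0.047, v=0.759, θ₁=-0.024, ω₁=-0.873, θ₂=-0.022, ω₂=-0.157
apply F[4]=-7.112 → step 5: x=0.060, v=0.522, θ₁=-0.039, ω₁=-0.595, θ₂=-0.025, ω₂=-0.146
apply F[5]=-6.205 → step 6: x=0.068, v=0.317, θ₁=-0.048, ω₁=-0.362, θ₂=-0.028, ω₂=-0.121
apply F[6]=-5.162 → step 7: x=0.073, v=0.149, θ₁=-0.054, ω₁=-0.178, θ₂=-0.030, ω₂=-0.088
apply F[7]=-4.199 → step 8: x=0.074, v=0.013, θ₁=-0.056, ω₁=-0.036, θ₂=-0.032, ω₂=-0.052
apply F[8]=-3.323 → step 9: x=0.073, v=-0.092, θ₁=-0.055, ω₁=0.069, θ₂=-0.032, ω₂=-0.017
apply F[9]=-2.545 → step 10: x=0.071, v=-0.172, θ₁=-0.053, ω₁=0.144, θ₂=-0.032, ω₂=0.015
apply F[10]=-1.885 → step 11: x=0.067, v=-0.229, θ₁=-0.050, ω₁=0.194, θ₂=-0.032, ω₂=0.044
apply F[11]=-1.344 → step 12: x=0.062, v=-0.269, θ₁=-0.046, ω₁=0.224, θ₂=-0.031, ω₂=0.068
apply F[12]=-0.916 → step 13: x=0.056, v=-0.294, θ₁=-0.041, ω₁=0.240, θ₂=-0.029, ω₂=0.088
apply F[13]=-0.585 → step 14: x=0.050, v=-0.310, θ₁=-0.036, ω₁=0.245, θ₂=-0.027, ω₂=0.103
apply F[14]=-0.328 → step 15: x=0.044, v=-0.317, θ₁=-0.031, ω₁=0.242, θ₂=-0.025, ω₂=0.114
apply F[15]=-0.131 → step 16: x=0.038, v=-0.317, θ₁=-0.027, ω₁=0.234, θ₂=-0.022, ω₂=0.122
apply F[16]=+0.020 → step 17: x=0.031, v=-0.314, θ₁=-0.022, ω₁=0.223, θ₂=-0.020, ω₂=0.126
apply F[17]=+0.136 → step 18: x=0.025, v=-0.307, θ₁=-0.018, ω₁=0.209, θ₂=-0.017, ω₂=0.128
apply F[18]=+0.224 → step 19: x=0.019, v=-0.297, θ₁=-0.014, ω₁=0.194, θ₂=-0.015, ω₂=0.127
apply F[19]=+0.289 → step 20: x=0.013, v=-0.286, θ₁=-0.010, ω₁=0.178, θ₂=-0.012, ω₂=0.125
apply F[20]=+0.337 → step 21: x=0.008, v=-0.274, θ₁=-0.007, ω₁=0.162, θ₂=-0.010, ω₂=0.121
Max |angle| over trajectory = 0.056 rad = 3.2°.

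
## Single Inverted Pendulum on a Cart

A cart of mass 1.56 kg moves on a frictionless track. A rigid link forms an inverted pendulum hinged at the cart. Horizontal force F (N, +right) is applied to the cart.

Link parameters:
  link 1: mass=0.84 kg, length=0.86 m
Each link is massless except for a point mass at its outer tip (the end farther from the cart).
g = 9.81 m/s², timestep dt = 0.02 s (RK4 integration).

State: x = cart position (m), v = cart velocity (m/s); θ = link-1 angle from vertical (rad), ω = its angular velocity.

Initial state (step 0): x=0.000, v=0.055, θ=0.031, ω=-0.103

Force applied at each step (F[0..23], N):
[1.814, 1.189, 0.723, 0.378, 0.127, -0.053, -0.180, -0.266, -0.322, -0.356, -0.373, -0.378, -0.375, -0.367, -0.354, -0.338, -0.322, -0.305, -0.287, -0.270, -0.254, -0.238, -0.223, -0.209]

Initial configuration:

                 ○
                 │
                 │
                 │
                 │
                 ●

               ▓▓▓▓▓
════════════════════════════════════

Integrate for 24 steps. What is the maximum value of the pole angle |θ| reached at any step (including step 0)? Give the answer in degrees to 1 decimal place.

Answer: 1.8°

Derivation:
apply F[0]=+1.814 → step 1: x=0.001, v=0.075, θ=0.029, ω=-0.120
apply F[1]=+1.189 → step 2: x=0.003, v=0.087, θ=0.026, ω=-0.128
apply F[2]=+0.723 → step 3: x=0.005, v=0.094, θ=0.024, ω=-0.130
apply F[3]=+0.378 → step 4: x=0.007, v=0.097, θ=0.021, ω=-0.127
apply F[4]=+0.127 → step 5: x=0.009, v=0.096, θ=0.019, ω=-0.122
apply F[5]=-0.053 → step 6: x=0.010, v=0.094, θ=0.016, ω=-0.115
apply F[6]=-0.180 → step 7: x=0.012, v=0.090, θ=0.014, ω=-0.107
apply F[7]=-0.266 → step 8: x=0.014, v=0.085, θ=0.012, ω=-0.099
apply F[8]=-0.322 → step 9: x=0.016, v=0.080, θ=0.010, ω=-0.090
apply F[9]=-0.356 → step 10: x=0.017, v=0.074, θ=0.008, ω=-0.082
apply F[10]=-0.373 → step 11: x=0.019, v=0.068, θ=0.007, ω=-0.073
apply F[11]=-0.378 → step 12: x=0.020, v=0.063, θ=0.005, ω=-0.066
apply F[12]=-0.375 → step 13: x=0.021, v=0.058, θ=0.004, ω=-0.058
apply F[13]=-0.367 → step 14: x=0.022, v=0.053, θ=0.003, ω=-0.051
apply F[14]=-0.354 → step 15: x=0.023, v=0.048, θ=0.002, ω=-0.045
apply F[15]=-0.338 → step 16: x=0.024, v=0.043, θ=0.001, ω=-0.040
apply F[16]=-0.322 → step 17: x=0.025, v=0.039, θ=0.001, ω=-0.034
apply F[17]=-0.305 → step 18: x=0.026, v=0.035, θ=-0.000, ω=-0.030
apply F[18]=-0.287 → step 19: x=0.026, v=0.031, θ=-0.001, ω=-0.026
apply F[19]=-0.270 → step 20: x=0.027, v=0.028, θ=-0.001, ω=-0.022
apply F[20]=-0.254 → step 21: x=0.028, v=0.025, θ=-0.001, ω=-0.019
apply F[21]=-0.238 → step 22: x=0.028, v=0.022, θ=-0.002, ω=-0.016
apply F[22]=-0.223 → step 23: x=0.028, v=0.019, θ=-0.002, ω=-0.013
apply F[23]=-0.209 → step 24: x=0.029, v=0.017, θ=-0.002, ω=-0.011
Max |angle| over trajectory = 0.031 rad = 1.8°.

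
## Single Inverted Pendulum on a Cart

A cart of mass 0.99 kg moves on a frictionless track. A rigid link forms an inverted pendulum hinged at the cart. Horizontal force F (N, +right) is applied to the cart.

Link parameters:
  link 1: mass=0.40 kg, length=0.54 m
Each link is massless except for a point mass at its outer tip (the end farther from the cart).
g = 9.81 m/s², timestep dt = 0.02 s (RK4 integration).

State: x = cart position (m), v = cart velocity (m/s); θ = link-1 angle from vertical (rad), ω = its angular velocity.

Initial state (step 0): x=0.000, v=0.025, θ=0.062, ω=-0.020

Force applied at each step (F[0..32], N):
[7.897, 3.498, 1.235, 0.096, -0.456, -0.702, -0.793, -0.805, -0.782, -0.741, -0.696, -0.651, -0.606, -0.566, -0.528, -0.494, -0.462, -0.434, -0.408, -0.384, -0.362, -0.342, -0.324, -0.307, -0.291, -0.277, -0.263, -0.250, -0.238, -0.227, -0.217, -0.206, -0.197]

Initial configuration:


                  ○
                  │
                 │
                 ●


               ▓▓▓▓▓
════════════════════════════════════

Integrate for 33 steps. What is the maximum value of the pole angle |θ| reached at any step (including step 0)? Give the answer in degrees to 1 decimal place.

apply F[0]=+7.897 → step 1: x=0.002, v=0.179, θ=0.059, ω=-0.283
apply F[1]=+3.498 → step 2: x=0.006, v=0.246, θ=0.052, ω=-0.386
apply F[2]=+1.235 → step 3: x=0.011, v=0.267, θ=0.044, ω=-0.407
apply F[3]=+0.096 → step 4: x=0.017, v=0.266, θ=0.036, ω=-0.390
apply F[4]=-0.456 → step 5: x=0.022, v=0.254, θ=0.029, ω=-0.357
apply F[5]=-0.702 → step 6: x=0.027, v=0.238, θ=0.022, ω=-0.317
apply F[6]=-0.793 → step 7: x=0.031, v=0.220, θ=0.016, ω=-0.278
apply F[7]=-0.805 → step 8: x=0.036, v=0.203, θ=0.011, ω=-0.241
apply F[8]=-0.782 → step 9: x=0.040, v=0.186, θ=0.007, ω=-0.207
apply F[9]=-0.741 → step 10: x=0.043, v=0.171, θ=0.003, ω=-0.177
apply F[10]=-0.696 → step 11: x=0.046, v=0.157, θ=-0.001, ω=-0.150
apply F[11]=-0.651 → step 12: x=0.049, v=0.144, θ=-0.003, ω=-0.127
apply F[12]=-0.606 → step 13: x=0.052, v=0.132, θ=-0.006, ω=-0.107
apply F[13]=-0.566 → step 14: x=0.055, v=0.121, θ=-0.008, ω=-0.089
apply F[14]=-0.528 → step 15: x=0.057, v=0.111, θ=-0.009, ω=-0.073
apply F[15]=-0.494 → step 16: x=0.059, v=0.102, θ=-0.011, ω=-0.060
apply F[16]=-0.462 → step 17: x=0.061, v=0.093, θ=-0.012, ω=-0.048
apply F[17]=-0.434 → step 18: x=0.063, v=0.086, θ=-0.012, ω=-0.038
apply F[18]=-0.408 → step 19: x=0.065, v=0.078, θ=-0.013, ω=-0.030
apply F[19]=-0.384 → step 20: x=0.066, v=0.072, θ=-0.014, ω=-0.022
apply F[20]=-0.362 → step 21: x=0.067, v=0.065, θ=-0.014, ω=-0.016
apply F[21]=-0.342 → step 22: x=0.069, v=0.060, θ=-0.014, ω=-0.010
apply F[22]=-0.324 → step 23: x=0.070, v=0.054, θ=-0.014, ω=-0.005
apply F[23]=-0.307 → step 24: x=0.071, v=0.049, θ=-0.015, ω=-0.001
apply F[24]=-0.291 → step 25: x=0.072, v=0.044, θ=-0.015, ω=0.002
apply F[25]=-0.277 → step 26: x=0.073, v=0.040, θ=-0.014, ω=0.005
apply F[26]=-0.263 → step 27: x=0.073, v=0.036, θ=-0.014, ω=0.008
apply F[27]=-0.250 → step 28: x=0.074, v=0.032, θ=-0.014, ω=0.010
apply F[28]=-0.238 → step 29: x=0.075, v=0.028, θ=-0.014, ω=0.012
apply F[29]=-0.227 → step 30: x=0.075, v=0.025, θ=-0.014, ω=0.013
apply F[30]=-0.217 → step 31: x=0.076, v=0.021, θ=-0.013, ω=0.014
apply F[31]=-0.206 → step 32: x=0.076, v=0.018, θ=-0.013, ω=0.015
apply F[32]=-0.197 → step 33: x=0.076, v=0.015, θ=-0.013, ω=0.016
Max |angle| over trajectory = 0.062 rad = 3.6°.

Answer: 3.6°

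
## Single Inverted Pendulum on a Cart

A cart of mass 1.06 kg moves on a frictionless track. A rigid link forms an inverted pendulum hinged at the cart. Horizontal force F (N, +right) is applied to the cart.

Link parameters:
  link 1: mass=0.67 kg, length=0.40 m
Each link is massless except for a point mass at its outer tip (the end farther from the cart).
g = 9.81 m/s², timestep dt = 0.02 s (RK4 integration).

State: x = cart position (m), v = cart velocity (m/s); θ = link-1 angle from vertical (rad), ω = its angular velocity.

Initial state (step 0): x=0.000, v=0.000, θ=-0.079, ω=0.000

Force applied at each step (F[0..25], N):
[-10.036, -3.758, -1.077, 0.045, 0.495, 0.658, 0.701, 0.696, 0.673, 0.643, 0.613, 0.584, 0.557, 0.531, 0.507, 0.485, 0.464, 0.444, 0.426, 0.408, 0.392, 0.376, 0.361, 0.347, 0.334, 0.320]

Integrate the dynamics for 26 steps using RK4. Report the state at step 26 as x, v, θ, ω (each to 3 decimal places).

apply F[0]=-10.036 → step 1: x=-0.002, v=-0.179, θ=-0.075, ω=0.408
apply F[1]=-3.758 → step 2: x=-0.006, v=-0.241, θ=-0.066, ω=0.529
apply F[2]=-1.077 → step 3: x=-0.011, v=-0.254, θ=-0.055, ω=0.531
apply F[3]=+0.045 → step 4: x=-0.016, v=-0.247, θ=-0.045, ω=0.490
apply F[4]=+0.495 → step 5: x=-0.021, v=-0.233, θ=-0.036, ω=0.434
apply F[5]=+0.658 → step 6: x=-0.025, v=-0.217, θ=-0.027, ω=0.378
apply F[6]=+0.701 → step 7: x=-0.029, v=-0.200, θ=-0.020, ω=0.326
apply F[7]=+0.696 → step 8: x=-0.033, v=-0.185, θ=-0.014, ω=0.280
apply F[8]=+0.673 → step 9: x=-0.037, v=-0.171, θ=-0.009, ω=0.239
apply F[9]=+0.643 → step 10: x=-0.040, v=-0.158, θ=-0.005, ω=0.203
apply F[10]=+0.613 → step 11: x=-0.043, v=-0.146, θ=-0.001, ω=0.171
apply F[11]=+0.584 → step 12: x=-0.046, v=-0.135, θ=0.002, ω=0.144
apply F[12]=+0.557 → step 13: x=-0.049, v=-0.125, θ=0.005, ω=0.121
apply F[13]=+0.531 → step 14: x=-0.051, v=-0.116, θ=0.007, ω=0.101
apply F[14]=+0.507 → step 15: x=-0.053, v=-0.107, θ=0.009, ω=0.083
apply F[15]=+0.485 → step 16: x=-0.055, v=-0.099, θ=0.010, ω=0.068
apply F[16]=+0.464 → step 17: x=-0.057, v=-0.092, θ=0.012, ω=0.055
apply F[17]=+0.444 → step 18: x=-0.059, v=-0.085, θ=0.013, ω=0.043
apply F[18]=+0.426 → step 19: x=-0.061, v=-0.079, θ=0.013, ω=0.034
apply F[19]=+0.408 → step 20: x=-0.062, v=-0.073, θ=0.014, ω=0.025
apply F[20]=+0.392 → step 21: x=-0.064, v=-0.067, θ=0.014, ω=0.018
apply F[21]=+0.376 → step 22: x=-0.065, v=-0.062, θ=0.015, ω=0.012
apply F[22]=+0.361 → step 23: x=-0.066, v=-0.057, θ=0.015, ω=0.007
apply F[23]=+0.347 → step 24: x=-0.067, v=-0.052, θ=0.015, ω=0.002
apply F[24]=+0.334 → step 25: x=-0.068, v=-0.048, θ=0.015, ω=-0.002
apply F[25]=+0.320 → step 26: x=-0.069, v=-0.043, θ=0.015, ω=-0.005

Answer: x=-0.069, v=-0.043, θ=0.015, ω=-0.005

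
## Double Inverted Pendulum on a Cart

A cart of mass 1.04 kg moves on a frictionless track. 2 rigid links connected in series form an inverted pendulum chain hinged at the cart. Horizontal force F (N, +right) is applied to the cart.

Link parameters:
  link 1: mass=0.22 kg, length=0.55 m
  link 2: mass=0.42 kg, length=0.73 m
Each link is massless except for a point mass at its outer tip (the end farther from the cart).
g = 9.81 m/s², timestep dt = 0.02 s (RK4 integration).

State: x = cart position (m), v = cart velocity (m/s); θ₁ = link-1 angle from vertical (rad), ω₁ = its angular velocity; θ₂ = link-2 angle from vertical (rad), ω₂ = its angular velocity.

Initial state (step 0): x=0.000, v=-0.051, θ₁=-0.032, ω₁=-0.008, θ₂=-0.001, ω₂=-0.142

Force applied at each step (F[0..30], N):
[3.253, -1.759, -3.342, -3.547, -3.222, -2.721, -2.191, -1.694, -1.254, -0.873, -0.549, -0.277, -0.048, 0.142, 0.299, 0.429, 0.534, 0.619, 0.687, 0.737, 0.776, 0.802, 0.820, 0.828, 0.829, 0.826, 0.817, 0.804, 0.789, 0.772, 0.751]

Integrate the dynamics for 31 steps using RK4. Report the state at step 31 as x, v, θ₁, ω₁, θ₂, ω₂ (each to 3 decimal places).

apply F[0]=+3.253 → step 1: x=-0.000, v=0.015, θ₁=-0.034, ω₁=-0.161, θ₂=-0.004, ω₂=-0.119
apply F[1]=-1.759 → step 2: x=-0.000, v=-0.014, θ₁=-0.037, ω₁=-0.140, θ₂=-0.006, ω₂=-0.095
apply F[2]=-3.342 → step 3: x=-0.001, v=-0.074, θ₁=-0.039, ω₁=-0.067, θ₂=-0.007, ω₂=-0.070
apply F[3]=-3.547 → step 4: x=-0.003, v=-0.137, θ₁=-0.039, ω₁=0.013, θ₂=-0.009, ω₂=-0.046
apply F[4]=-3.222 → step 5: x=-0.007, v=-0.194, θ₁=-0.038, ω₁=0.083, θ₂=-0.009, ω₂=-0.022
apply F[5]=-2.721 → step 6: x=-0.011, v=-0.242, θ₁=-0.036, ω₁=0.137, θ₂=-0.009, ω₂=0.000
apply F[6]=-2.191 → step 7: x=-0.016, v=-0.280, θ₁=-0.033, ω₁=0.176, θ₂=-0.009, ω₂=0.020
apply F[7]=-1.694 → step 8: x=-0.022, v=-0.309, θ₁=-0.029, ω₁=0.202, θ₂=-0.009, ω₂=0.037
apply F[8]=-1.254 → step 9: x=-0.029, v=-0.330, θ₁=-0.025, ω₁=0.218, θ₂=-0.008, ω₂=0.052
apply F[9]=-0.873 → step 10: x=-0.035, v=-0.344, θ₁=-0.021, ω₁=0.224, θ₂=-0.007, ω₂=0.064
apply F[10]=-0.549 → step 11: x=-0.042, v=-0.352, θ₁=-0.016, ω₁=0.225, θ₂=-0.005, ω₂=0.074
apply F[11]=-0.277 → step 12: x=-0.049, v=-0.356, θ₁=-0.012, ω₁=0.220, θ₂=-0.004, ω₂=0.081
apply F[12]=-0.048 → step 13: x=-0.056, v=-0.356, θ₁=-0.007, ω₁=0.211, θ₂=-0.002, ω₂=0.087
apply F[13]=+0.142 → step 14: x=-0.063, v=-0.352, θ₁=-0.003, ω₁=0.200, θ₂=-0.000, ω₂=0.090
apply F[14]=+0.299 → step 15: x=-0.070, v=-0.346, θ₁=0.001, ω₁=0.188, θ₂=0.002, ω₂=0.092
apply F[15]=+0.429 → step 16: x=-0.077, v=-0.338, θ₁=0.004, ω₁=0.174, θ₂=0.003, ω₂=0.092
apply F[16]=+0.534 → step 17: x=-0.084, v=-0.329, θ₁=0.008, ω₁=0.160, θ₂=0.005, ω₂=0.090
apply F[17]=+0.619 → step 18: x=-0.090, v=-0.318, θ₁=0.011, ω₁=0.145, θ₂=0.007, ω₂=0.088
apply F[18]=+0.687 → step 19: x=-0.097, v=-0.306, θ₁=0.013, ω₁=0.131, θ₂=0.009, ω₂=0.085
apply F[19]=+0.737 → step 20: x=-0.103, v=-0.294, θ₁=0.016, ω₁=0.117, θ₂=0.010, ω₂=0.081
apply F[20]=+0.776 → step 21: x=-0.108, v=-0.281, θ₁=0.018, ω₁=0.104, θ₂=0.012, ω₂=0.077
apply F[21]=+0.802 → step 22: x=-0.114, v=-0.268, θ₁=0.020, ω₁=0.091, θ₂=0.014, ω₂=0.072
apply F[22]=+0.820 → step 23: x=-0.119, v=-0.255, θ₁=0.022, ω₁=0.079, θ₂=0.015, ω₂=0.067
apply F[23]=+0.828 → step 24: x=-0.124, v=-0.241, θ₁=0.023, ω₁=0.067, θ₂=0.016, ω₂=0.061
apply F[24]=+0.829 → step 25: x=-0.129, v=-0.228, θ₁=0.024, ω₁=0.057, θ₂=0.017, ω₂=0.056
apply F[25]=+0.826 → step 26: x=-0.133, v=-0.215, θ₁=0.025, ω₁=0.047, θ₂=0.018, ω₂=0.050
apply F[26]=+0.817 → step 27: x=-0.137, v=-0.203, θ₁=0.026, ω₁=0.038, θ₂=0.019, ω₂=0.045
apply F[27]=+0.804 → step 28: x=-0.141, v=-0.191, θ₁=0.027, ω₁=0.030, θ₂=0.020, ω₂=0.040
apply F[28]=+0.789 → step 29: x=-0.145, v=-0.179, θ₁=0.027, ω₁=0.022, θ₂=0.021, ω₂=0.034
apply F[29]=+0.772 → step 30: x=-0.149, v=-0.167, θ₁=0.028, ω₁=0.016, θ₂=0.022, ω₂=0.030
apply F[30]=+0.751 → step 31: x=-0.152, v=-0.156, θ₁=0.028, ω₁=0.010, θ₂=0.022, ω₂=0.025

Answer: x=-0.152, v=-0.156, θ₁=0.028, ω₁=0.010, θ₂=0.022, ω₂=0.025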